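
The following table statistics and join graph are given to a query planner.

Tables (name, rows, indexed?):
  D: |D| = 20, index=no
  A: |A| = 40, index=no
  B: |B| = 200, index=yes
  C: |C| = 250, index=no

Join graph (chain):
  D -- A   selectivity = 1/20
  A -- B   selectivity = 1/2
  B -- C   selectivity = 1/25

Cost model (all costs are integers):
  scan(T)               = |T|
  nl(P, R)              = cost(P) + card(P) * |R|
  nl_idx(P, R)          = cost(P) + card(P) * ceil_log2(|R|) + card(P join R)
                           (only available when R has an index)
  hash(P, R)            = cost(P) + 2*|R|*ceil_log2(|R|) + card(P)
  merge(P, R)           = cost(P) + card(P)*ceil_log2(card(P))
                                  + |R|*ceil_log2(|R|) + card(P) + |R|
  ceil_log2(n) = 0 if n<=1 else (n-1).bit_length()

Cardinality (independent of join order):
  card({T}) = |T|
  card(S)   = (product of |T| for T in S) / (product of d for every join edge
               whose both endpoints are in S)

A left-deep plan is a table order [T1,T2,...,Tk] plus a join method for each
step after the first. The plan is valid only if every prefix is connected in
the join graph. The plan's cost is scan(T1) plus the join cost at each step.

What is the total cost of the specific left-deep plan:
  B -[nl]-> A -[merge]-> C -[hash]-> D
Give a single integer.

102650

step 1: scan B: cost=200, card=200
step 2: join A via nl
    card(P join A) = 200*40/(2) = 4000
    cost = 200 + 200*40 = 8200
step 3: join C via merge
    card(P join C) = 4000*250/(25) = 40000
    cost = 8200 + 4000*12 + 250*8 + 4000 + 250 = 62450
step 4: join D via hash
    card(P join D) = 40000*20/(20) = 40000
    cost = 62450 + 2*20*5 + 40000 = 102650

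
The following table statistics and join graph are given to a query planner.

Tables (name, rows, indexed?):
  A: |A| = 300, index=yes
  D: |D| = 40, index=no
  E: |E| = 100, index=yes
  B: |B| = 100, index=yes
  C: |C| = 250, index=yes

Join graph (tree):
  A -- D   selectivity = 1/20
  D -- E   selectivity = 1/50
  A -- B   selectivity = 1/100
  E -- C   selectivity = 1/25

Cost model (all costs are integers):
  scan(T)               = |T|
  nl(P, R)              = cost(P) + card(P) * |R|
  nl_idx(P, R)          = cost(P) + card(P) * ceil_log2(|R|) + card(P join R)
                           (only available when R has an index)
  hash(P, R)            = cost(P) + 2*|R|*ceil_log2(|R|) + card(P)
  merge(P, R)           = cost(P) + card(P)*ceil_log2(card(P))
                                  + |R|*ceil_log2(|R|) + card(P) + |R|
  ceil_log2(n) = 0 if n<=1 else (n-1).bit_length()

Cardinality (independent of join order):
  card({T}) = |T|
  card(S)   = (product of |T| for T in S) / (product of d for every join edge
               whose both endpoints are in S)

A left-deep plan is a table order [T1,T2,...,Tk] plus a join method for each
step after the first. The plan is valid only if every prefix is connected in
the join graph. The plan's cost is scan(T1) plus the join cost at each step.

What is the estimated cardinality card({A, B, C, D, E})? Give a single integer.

Tables in S: A(300), B(100), C(250), D(40), E(100)
Edges inside S: A-D(d=20), D-E(d=50), A-B(d=100), E-C(d=25)
numerator = 300 * 100 * 250 * 40 * 100 = 30000000000
denominator = 20 * 50 * 100 * 25 = 2500000
card(S) = 30000000000 / 2500000 = 12000

12000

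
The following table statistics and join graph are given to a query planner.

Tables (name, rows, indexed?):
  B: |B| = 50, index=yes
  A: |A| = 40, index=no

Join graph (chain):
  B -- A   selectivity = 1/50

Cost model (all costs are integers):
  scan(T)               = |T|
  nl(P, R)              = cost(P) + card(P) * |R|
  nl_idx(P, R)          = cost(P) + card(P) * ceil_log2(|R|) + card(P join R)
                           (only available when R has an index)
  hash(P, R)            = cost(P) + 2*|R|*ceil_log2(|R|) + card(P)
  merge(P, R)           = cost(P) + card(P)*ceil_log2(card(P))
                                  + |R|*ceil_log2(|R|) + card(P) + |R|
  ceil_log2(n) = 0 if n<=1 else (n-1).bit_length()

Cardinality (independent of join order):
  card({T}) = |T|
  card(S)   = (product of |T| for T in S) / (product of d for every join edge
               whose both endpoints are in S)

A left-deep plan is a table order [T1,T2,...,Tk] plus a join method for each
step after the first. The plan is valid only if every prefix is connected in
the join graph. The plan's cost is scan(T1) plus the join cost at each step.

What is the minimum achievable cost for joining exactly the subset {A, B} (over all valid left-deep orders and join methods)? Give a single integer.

320

Selinger DP over subsets of {A,B}:
  {B}: scan cost=50, card=50
  {A}: scan cost=40, card=40
  {AB}: card=40; try (B,nl_idx)→320, (A,hash)→580, (B,merge)→670, (B,hash)→680, (A,merge)→680, (B,nl)→2040 …(+1); best=320 via (B,nl_idx)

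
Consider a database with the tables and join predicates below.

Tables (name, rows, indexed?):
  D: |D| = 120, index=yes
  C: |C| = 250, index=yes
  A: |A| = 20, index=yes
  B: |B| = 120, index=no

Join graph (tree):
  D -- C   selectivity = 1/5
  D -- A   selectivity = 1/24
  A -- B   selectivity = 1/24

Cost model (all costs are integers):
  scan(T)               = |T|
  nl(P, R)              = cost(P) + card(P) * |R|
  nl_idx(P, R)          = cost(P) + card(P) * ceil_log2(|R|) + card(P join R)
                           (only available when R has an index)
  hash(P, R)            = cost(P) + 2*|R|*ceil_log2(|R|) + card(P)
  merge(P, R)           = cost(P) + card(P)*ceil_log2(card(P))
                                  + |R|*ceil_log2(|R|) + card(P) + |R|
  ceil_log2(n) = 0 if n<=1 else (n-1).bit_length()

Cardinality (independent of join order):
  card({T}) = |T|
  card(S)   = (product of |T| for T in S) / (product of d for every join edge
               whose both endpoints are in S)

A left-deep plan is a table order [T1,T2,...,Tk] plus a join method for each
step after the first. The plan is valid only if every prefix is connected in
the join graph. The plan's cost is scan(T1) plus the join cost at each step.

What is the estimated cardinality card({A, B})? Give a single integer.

Tables in S: A(20), B(120)
Edges inside S: A-B(d=24)
numerator = 20 * 120 = 2400
denominator = 24 = 24
card(S) = 2400 / 24 = 100

100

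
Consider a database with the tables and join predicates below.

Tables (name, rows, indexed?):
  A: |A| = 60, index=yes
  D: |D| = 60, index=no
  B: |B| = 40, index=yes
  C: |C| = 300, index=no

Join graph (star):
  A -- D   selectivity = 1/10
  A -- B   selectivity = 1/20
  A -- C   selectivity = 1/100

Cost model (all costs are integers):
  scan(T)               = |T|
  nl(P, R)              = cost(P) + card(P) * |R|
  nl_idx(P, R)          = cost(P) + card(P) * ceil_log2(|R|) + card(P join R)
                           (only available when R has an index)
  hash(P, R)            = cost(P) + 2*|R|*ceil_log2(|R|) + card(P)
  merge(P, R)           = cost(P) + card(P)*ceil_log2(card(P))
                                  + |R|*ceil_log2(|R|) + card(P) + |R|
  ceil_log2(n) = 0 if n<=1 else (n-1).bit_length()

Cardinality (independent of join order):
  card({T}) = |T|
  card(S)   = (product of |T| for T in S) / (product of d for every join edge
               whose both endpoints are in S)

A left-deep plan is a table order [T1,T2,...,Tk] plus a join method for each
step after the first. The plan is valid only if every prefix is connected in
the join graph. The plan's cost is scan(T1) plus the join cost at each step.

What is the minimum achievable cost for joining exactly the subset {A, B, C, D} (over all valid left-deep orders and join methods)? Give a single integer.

Selinger DP over subsets of {A,B,C,D}:
  {A}: scan cost=60, card=60
  {D}: scan cost=60, card=60
  {B}: scan cost=40, card=40
  {C}: scan cost=300, card=300
  {AD}: card=360; try (A,nl_idx)→780, (D,hash)→840, (A,hash)→840, (D,merge)→900, (A,merge)→900, (D,nl)→3660 …(+1); best=780 via (A,nl_idx)
  {AB}: card=120; try (A,nl_idx)→400, (B,nl_idx)→540, (B,hash)→600, (A,merge)→740, (B,merge)→760, (A,hash)→800 …(+2); best=400 via (A,nl_idx)
  {AC}: card=180; try (A,hash)→1320, (A,nl_idx)→2280, (C,merge)→3480, (A,merge)→3720, (C,hash)→5520, (C,nl)→18060 …(+1); best=1320 via (A,hash)
  {ABD}: card=720; try (D,hash)→1240, (B,hash)→1620, (D,merge)→1780, (B,nl_idx)→3660, (B,merge)→4660, (D,nl)→7600 …(+1); best=1240 via (D,hash)
  {ACD}: card=1080; try (D,hash)→2220, (D,merge)→3360, (C,hash)→6540, (C,merge)→7380, (D,nl)→12120, (C,nl)→108780; best=2220 via (D,hash)
  {ABC}: card=360; try (B,hash)→1980, (B,nl_idx)→2760, (B,merge)→3220, (C,merge)→4360, (C,hash)→5920, (B,nl)→8520 …(+1); best=1980 via (B,hash)
  {ABCD}: card=2160; try (D,hash)→3060, (B,hash)→3780, (D,merge)→6000, (C,hash)→7360, (B,nl_idx)→10860, (C,merge)→12160 …(+4); best=3060 via (D,hash)

3060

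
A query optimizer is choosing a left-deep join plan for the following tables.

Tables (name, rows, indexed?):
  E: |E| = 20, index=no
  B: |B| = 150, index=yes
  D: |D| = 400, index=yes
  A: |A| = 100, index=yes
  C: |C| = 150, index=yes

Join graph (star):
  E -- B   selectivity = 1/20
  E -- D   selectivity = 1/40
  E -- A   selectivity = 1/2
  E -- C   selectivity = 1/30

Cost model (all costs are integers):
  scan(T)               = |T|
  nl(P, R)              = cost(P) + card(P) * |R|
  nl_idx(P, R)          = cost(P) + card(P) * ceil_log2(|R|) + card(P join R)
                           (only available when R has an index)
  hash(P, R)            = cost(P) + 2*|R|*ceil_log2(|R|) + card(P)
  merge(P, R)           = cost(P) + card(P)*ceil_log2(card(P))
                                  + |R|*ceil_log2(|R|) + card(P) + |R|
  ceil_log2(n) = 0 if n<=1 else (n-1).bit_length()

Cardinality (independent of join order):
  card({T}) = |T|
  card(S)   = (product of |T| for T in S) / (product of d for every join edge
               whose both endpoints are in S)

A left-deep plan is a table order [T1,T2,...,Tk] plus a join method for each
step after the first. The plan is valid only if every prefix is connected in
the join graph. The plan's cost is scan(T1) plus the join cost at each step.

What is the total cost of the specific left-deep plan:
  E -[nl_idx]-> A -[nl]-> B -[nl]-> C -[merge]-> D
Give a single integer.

step 1: scan E: cost=20, card=20
step 2: join A via nl_idx
    card(P join A) = 20*100/(2) = 1000
    cost = 20 + 20*7 + 1000 = 1160
step 3: join B via nl
    card(P join B) = 1000*150/(20) = 7500
    cost = 1160 + 1000*150 = 151160
step 4: join C via nl
    card(P join C) = 7500*150/(30) = 37500
    cost = 151160 + 7500*150 = 1276160
step 5: join D via merge
    card(P join D) = 37500*400/(40) = 375000
    cost = 1276160 + 37500*16 + 400*9 + 37500 + 400 = 1917660

1917660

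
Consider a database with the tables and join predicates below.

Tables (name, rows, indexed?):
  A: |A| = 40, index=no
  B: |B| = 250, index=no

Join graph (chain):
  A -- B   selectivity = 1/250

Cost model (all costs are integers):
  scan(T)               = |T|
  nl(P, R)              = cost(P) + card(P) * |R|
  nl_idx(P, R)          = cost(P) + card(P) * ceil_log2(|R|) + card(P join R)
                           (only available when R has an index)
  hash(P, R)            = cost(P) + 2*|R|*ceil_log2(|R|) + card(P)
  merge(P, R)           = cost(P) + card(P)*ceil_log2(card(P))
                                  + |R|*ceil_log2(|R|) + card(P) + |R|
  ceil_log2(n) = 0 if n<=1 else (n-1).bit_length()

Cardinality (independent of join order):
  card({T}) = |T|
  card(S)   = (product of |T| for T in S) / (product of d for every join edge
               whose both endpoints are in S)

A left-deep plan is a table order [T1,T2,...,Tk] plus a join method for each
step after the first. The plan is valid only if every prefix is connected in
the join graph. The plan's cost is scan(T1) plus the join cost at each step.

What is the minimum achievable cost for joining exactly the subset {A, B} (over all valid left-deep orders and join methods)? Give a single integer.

Selinger DP over subsets of {A,B}:
  {A}: scan cost=40, card=40
  {B}: scan cost=250, card=250
  {AB}: card=40; try (A,hash)→980, (B,merge)→2570, (A,merge)→2780, (B,hash)→4080, (B,nl)→10040, (A,nl)→10250; best=980 via (A,hash)

980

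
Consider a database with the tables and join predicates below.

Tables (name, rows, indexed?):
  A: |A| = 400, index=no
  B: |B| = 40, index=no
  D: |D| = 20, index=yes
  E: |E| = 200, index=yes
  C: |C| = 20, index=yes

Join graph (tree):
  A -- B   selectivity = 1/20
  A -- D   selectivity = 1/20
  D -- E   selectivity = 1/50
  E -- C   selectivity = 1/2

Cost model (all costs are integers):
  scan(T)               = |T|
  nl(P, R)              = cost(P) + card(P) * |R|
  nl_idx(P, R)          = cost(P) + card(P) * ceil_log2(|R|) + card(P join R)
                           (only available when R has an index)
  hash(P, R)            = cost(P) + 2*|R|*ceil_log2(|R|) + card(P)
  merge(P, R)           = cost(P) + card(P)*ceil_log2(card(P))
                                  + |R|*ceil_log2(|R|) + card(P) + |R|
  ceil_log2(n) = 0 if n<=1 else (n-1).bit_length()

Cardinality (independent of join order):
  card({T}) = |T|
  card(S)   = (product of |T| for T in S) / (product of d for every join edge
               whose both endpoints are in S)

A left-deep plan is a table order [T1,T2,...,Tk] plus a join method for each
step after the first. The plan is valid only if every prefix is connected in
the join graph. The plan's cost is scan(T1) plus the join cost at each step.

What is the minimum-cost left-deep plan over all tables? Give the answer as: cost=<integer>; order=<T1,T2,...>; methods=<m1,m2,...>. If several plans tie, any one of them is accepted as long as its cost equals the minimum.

Selinger DP (subsets sized 1..n):
  {A}: scan cost=400, card=400
  {B}: scan cost=40, card=40
  {D}: scan cost=20, card=20
  {E}: scan cost=200, card=200
  {C}: scan cost=20, card=20
  {AB}: card=800; try (B,hash)→1280, (A,merge)→4320, (B,merge)→4680, (A,hash)→7280, (A,nl)→16040, (B,nl)→16400; best=1280 via (B,hash)
  {AD}: card=400; try (D,hash)→1000, (D,nl_idx)→2800, (A,merge)→4140, (D,merge)→4520, (A,hash)→7240, (A,nl)→8020 …(+1); best=1000 via (D,hash)
  {DE}: card=80; try (E,nl_idx)→260, (D,hash)→600, (D,nl_idx)→1280, (E,merge)→1940, (D,merge)→2120, (E,hash)→3240 …(+2); best=260 via (E,nl_idx)
  {CE}: card=2000; try (C,hash)→600, (E,merge)→1940, (C,merge)→2120, (E,nl_idx)→2180, (C,nl_idx)→3200, (E,hash)→3240 …(+2); best=600 via (C,hash)
  {ABD}: card=800; try (B,hash)→1880, (D,hash)→2280, (B,merge)→5280, (D,nl_idx)→6080, (D,merge)→10200, (B,nl)→17000 …(+1); best=1880 via (B,hash)
  {ADE}: card=1600; try (E,hash)→4600, (A,merge)→4900, (E,nl_idx)→5800, (E,merge)→6800, (A,hash)→7540, (A,nl)→32260 …(+1); best=4600 via (E,hash)
  {CDE}: card=800; try (C,hash)→540, (C,merge)→1020, (C,nl_idx)→1460, (C,nl)→1860, (D,hash)→2800, (D,nl_idx)→11400 …(+2); best=540 via (C,hash)
  {ABDE}: card=3200; try (E,hash)→5880, (B,hash)→6680, (E,nl_idx)→11480, (E,merge)→12480, (B,merge)→24080, (B,nl)→68600 …(+1); best=5880 via (E,hash)
  {ACDE}: card=16000; try (C,hash)→6400, (A,hash)→8540, (A,merge)→13340, (C,merge)→23920, (C,nl_idx)→28600, (C,nl)→36600 …(+1); best=6400 via (C,hash)
  {ABCDE}: card=32000; try (C,hash)→9280, (B,hash)→22880, (C,merge)→47600, (C,nl_idx)→53880, (C,nl)→69880, (B,merge)→246680 …(+1); best=9280 via (C,hash)

cost=9280; order=A,D,B,E,C; methods=hash,hash,hash,hash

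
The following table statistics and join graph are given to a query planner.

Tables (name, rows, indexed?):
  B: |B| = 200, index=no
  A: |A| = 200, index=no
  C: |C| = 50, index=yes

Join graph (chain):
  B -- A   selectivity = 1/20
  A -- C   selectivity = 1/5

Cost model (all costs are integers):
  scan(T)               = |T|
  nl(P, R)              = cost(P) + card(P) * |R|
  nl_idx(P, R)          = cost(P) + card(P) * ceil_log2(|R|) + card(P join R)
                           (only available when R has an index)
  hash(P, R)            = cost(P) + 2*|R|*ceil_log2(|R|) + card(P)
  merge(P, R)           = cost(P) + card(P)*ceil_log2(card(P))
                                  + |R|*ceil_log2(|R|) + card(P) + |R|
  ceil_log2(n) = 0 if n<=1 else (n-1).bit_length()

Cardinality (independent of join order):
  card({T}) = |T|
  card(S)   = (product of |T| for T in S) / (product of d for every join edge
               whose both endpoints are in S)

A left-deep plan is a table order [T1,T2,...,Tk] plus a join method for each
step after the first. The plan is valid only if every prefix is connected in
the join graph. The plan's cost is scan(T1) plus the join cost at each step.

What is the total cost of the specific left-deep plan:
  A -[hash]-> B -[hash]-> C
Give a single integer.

6200

step 1: scan A: cost=200, card=200
step 2: join B via hash
    card(P join B) = 200*200/(20) = 2000
    cost = 200 + 2*200*8 + 200 = 3600
step 3: join C via hash
    card(P join C) = 2000*50/(5) = 20000
    cost = 3600 + 2*50*6 + 2000 = 6200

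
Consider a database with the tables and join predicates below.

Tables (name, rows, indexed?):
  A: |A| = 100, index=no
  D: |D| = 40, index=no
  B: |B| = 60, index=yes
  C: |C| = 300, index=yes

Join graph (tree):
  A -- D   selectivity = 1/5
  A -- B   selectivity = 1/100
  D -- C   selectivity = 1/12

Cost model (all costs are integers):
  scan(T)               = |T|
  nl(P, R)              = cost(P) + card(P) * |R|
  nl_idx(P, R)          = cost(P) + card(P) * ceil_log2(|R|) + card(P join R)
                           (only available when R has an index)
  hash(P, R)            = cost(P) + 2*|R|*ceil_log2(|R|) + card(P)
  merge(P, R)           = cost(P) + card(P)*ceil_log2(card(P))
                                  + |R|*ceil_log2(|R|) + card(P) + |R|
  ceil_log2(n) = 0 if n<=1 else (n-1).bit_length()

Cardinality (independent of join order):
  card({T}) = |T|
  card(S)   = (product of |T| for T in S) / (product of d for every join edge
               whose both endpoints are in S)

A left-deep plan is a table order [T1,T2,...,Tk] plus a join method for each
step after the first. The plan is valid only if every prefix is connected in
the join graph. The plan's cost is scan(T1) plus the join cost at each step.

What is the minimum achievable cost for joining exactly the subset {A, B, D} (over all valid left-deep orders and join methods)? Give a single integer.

1300

Selinger DP over subsets of {A,B,D}:
  {A}: scan cost=100, card=100
  {D}: scan cost=40, card=40
  {B}: scan cost=60, card=60
  {AD}: card=800; try (D,hash)→680, (A,merge)→1120, (D,merge)→1180, (A,hash)→1480, (A,nl)→4040, (D,nl)→4100; best=680 via (D,hash)
  {AB}: card=60; try (B,nl_idx)→760, (B,hash)→920, (A,merge)→1280, (B,merge)→1320, (A,hash)→1520, (A,nl)→6060 …(+1); best=760 via (B,nl_idx)
  {ABD}: card=480; try (D,hash)→1300, (D,merge)→1460, (B,hash)→2200, (D,nl)→3160, (B,nl_idx)→5960, (B,merge)→9900 …(+1); best=1300 via (D,hash)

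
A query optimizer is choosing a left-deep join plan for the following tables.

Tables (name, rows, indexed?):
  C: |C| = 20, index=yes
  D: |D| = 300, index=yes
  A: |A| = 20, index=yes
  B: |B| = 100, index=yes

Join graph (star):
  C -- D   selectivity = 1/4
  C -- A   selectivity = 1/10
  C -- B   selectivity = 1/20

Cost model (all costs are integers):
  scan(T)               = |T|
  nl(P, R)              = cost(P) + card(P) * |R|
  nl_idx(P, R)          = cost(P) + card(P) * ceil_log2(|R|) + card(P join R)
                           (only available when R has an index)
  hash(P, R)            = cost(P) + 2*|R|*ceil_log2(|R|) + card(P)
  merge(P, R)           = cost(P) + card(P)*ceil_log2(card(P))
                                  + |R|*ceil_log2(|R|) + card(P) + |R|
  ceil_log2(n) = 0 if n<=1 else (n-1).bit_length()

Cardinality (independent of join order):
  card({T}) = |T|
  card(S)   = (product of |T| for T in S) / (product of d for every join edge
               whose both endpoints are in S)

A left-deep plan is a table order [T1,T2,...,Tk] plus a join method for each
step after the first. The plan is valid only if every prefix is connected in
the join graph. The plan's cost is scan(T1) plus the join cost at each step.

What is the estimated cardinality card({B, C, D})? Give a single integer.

Tables in S: B(100), C(20), D(300)
Edges inside S: C-D(d=4), C-B(d=20)
numerator = 100 * 20 * 300 = 600000
denominator = 4 * 20 = 80
card(S) = 600000 / 80 = 7500

7500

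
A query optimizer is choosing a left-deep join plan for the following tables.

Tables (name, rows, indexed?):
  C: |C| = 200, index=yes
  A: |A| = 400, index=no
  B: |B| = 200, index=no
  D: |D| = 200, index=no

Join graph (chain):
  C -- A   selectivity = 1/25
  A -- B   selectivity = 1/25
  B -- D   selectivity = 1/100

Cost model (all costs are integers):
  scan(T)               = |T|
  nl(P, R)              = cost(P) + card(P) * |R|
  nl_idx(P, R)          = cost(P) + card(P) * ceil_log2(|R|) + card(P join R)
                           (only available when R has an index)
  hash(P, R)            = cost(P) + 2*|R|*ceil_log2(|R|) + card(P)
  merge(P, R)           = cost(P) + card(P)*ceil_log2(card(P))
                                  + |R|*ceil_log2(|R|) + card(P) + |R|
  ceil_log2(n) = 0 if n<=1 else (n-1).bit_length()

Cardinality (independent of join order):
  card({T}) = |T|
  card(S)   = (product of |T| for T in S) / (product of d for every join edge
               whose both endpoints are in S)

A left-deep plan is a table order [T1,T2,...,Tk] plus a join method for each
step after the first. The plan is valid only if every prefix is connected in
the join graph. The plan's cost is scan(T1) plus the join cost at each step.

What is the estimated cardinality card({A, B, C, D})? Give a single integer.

51200

Tables in S: A(400), B(200), C(200), D(200)
Edges inside S: C-A(d=25), A-B(d=25), B-D(d=100)
numerator = 400 * 200 * 200 * 200 = 3200000000
denominator = 25 * 25 * 100 = 62500
card(S) = 3200000000 / 62500 = 51200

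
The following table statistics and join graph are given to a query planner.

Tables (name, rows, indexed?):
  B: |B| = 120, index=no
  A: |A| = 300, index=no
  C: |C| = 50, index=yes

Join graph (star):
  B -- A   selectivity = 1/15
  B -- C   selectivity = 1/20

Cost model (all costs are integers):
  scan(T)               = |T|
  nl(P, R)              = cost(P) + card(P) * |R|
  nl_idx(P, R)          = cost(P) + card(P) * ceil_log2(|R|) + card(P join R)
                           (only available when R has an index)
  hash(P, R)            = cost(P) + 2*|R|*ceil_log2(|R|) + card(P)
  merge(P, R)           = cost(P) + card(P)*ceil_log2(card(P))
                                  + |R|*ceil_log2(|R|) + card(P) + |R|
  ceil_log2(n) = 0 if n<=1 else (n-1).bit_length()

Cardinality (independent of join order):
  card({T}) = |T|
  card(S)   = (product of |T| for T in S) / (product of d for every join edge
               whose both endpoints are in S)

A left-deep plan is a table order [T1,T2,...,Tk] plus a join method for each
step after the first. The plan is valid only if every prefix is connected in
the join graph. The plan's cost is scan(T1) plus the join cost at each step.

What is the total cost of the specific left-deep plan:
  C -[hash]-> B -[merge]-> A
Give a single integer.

step 1: scan C: cost=50, card=50
step 2: join B via hash
    card(P join B) = 50*120/(20) = 300
    cost = 50 + 2*120*7 + 50 = 1780
step 3: join A via merge
    card(P join A) = 300*300/(15) = 6000
    cost = 1780 + 300*9 + 300*9 + 300 + 300 = 7780

7780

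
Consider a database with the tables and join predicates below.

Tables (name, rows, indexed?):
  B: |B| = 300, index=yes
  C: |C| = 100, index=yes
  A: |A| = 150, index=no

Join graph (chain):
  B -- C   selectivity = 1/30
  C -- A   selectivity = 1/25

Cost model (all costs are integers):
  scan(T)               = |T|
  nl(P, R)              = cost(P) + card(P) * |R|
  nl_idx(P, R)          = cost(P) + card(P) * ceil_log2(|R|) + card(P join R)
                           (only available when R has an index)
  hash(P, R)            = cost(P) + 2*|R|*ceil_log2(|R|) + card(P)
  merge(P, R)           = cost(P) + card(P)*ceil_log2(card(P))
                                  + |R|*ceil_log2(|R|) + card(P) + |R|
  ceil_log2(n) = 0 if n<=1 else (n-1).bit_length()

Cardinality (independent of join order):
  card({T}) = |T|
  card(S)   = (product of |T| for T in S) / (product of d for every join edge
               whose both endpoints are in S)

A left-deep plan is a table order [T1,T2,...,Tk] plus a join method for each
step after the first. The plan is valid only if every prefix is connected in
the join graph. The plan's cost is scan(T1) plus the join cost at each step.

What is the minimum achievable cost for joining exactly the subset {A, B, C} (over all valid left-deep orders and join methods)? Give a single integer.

Selinger DP over subsets of {A,B,C}:
  {B}: scan cost=300, card=300
  {C}: scan cost=100, card=100
  {A}: scan cost=150, card=150
  {BC}: card=1000; try (C,hash)→2000, (B,nl_idx)→2000, (C,nl_idx)→3400, (B,merge)→3900, (C,merge)→4100, (B,hash)→5600 …(+2); best=2000 via (C,hash)
  {AC}: card=600; try (C,hash)→1700, (C,nl_idx)→1800, (A,merge)→2250, (C,merge)→2300, (A,hash)→2600, (A,nl)→15100 …(+1); best=1700 via (C,hash)
  {ABC}: card=6000; try (A,hash)→5400, (B,hash)→7700, (B,merge)→11300, (B,nl_idx)→13100, (A,merge)→14350, (A,nl)→152000 …(+1); best=5400 via (A,hash)

5400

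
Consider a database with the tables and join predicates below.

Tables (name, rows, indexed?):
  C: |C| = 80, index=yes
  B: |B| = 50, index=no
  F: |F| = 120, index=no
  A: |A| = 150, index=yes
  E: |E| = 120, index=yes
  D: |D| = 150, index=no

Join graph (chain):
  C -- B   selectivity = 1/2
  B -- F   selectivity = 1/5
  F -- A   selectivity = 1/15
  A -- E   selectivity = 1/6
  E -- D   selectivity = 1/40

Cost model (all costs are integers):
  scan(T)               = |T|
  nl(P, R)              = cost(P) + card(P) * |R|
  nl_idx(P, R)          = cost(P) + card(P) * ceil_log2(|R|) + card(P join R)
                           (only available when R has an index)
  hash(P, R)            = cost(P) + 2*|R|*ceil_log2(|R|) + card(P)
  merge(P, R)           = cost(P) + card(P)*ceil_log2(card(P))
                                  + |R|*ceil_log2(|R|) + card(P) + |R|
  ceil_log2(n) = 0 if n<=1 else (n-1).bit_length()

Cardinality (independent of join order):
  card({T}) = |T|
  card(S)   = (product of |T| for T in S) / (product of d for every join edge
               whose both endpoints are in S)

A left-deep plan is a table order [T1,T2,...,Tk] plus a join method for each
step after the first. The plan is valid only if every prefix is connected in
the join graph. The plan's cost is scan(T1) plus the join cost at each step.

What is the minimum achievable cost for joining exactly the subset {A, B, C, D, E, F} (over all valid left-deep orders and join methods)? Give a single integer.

1009150

Selinger DP over subsets of {A,B,C,D,E,F}:
  {C}: scan cost=80, card=80
  {B}: scan cost=50, card=50
  {F}: scan cost=120, card=120
  {A}: scan cost=150, card=150
  {E}: scan cost=120, card=120
  {D}: scan cost=150, card=150
  {BC}: card=2000; try (B,hash)→760, (C,merge)→1040, (B,merge)→1070, (C,hash)→1220, (C,nl_idx)→2400, (C,nl)→4050 …(+1); best=760 via (B,hash)
  {BF}: card=1200; try (B,hash)→840, (F,merge)→1360, (B,merge)→1430, (F,hash)→1780, (F,nl)→6050, (B,nl)→6120; best=840 via (B,hash)
  {AF}: card=1200; try (F,hash)→1980, (A,nl_idx)→2280, (A,merge)→2430, (F,merge)→2460, (A,hash)→2640, (A,nl)→18120 …(+1); best=1980 via (F,hash)
  {AE}: card=3000; try (E,hash)→1980, (A,merge)→2430, (E,merge)→2460, (A,hash)→2640, (A,nl_idx)→4080, (E,nl_idx)→4200 …(+2); best=1980 via (E,hash)
  {DE}: card=450; try (E,nl_idx)→1650, (E,hash)→1980, (D,merge)→2430, (E,merge)→2460, (D,hash)→2640, (D,nl)→18120 …(+1); best=1650 via (E,nl_idx)
  {BCF}: card=48000; try (C,hash)→3160, (F,hash)→4440, (C,merge)→15880, (F,merge)→25720, (C,nl_idx)→57240, (C,nl)→96840 …(+1); best=3160 via (C,hash)
  {ABF}: card=12000; try (B,hash)→3780, (A,hash)→4440, (A,merge)→16590, (B,merge)→16730, (A,nl_idx)→22440, (B,nl)→61980 …(+1); best=3780 via (B,hash)
  {AEF}: card=24000; try (E,hash)→4860, (F,hash)→6660, (E,merge)→17340, (E,nl_idx)→34380, (F,merge)→41940, (E,nl)→145980 …(+1); best=4860 via (E,hash)
  {ADE}: card=11250; try (A,hash)→4500, (D,hash)→7380, (A,merge)→7500, (A,nl_idx)→16500, (D,merge)→42330, (A,nl)→69150 …(+1); best=4500 via (A,hash)
  {ABCF}: card=480000; try (C,hash)→16900, (A,hash)→53560, (C,merge)→184420, (C,nl_idx)→567780, (A,merge)→820510, (A,nl_idx)→867160 …(+2); best=16900 via (C,hash)
  {ABEF}: card=240000; try (E,hash)→17460, (B,hash)→29460, (E,merge)→184740, (E,nl_idx)→327780, (B,merge)→389210, (B,nl)→1204860 …(+1); best=17460 via (E,hash)
  {ADEF}: card=90000; try (F,hash)→17430, (D,hash)→31260, (F,merge)→174210, (D,merge)→390210, (F,nl)→1354500, (D,nl)→3604860; best=17430 via (F,hash)
  {ABCEF}: card=9600000; try (C,hash)→258580, (E,hash)→498580, (C,merge)→4578100, (E,merge)→9617860, (C,nl_idx)→11297460, (E,nl_idx)→12976900 …(+2); best=258580 via (C,hash)
  {ABDEF}: card=900000; try (B,hash)→108030, (D,hash)→259860, (B,merge)→1637780, (B,nl)→4517430, (D,merge)→4578810, (D,nl)→36017460; best=108030 via (B,hash)
  {ABCDEF}: card=36000000; try (C,hash)→1009150, (D,hash)→9860980, (C,merge)→19008670, (C,nl_idx)→42408030, (C,nl)→72108030, (D,merge)→240259930 …(+1); best=1009150 via (C,hash)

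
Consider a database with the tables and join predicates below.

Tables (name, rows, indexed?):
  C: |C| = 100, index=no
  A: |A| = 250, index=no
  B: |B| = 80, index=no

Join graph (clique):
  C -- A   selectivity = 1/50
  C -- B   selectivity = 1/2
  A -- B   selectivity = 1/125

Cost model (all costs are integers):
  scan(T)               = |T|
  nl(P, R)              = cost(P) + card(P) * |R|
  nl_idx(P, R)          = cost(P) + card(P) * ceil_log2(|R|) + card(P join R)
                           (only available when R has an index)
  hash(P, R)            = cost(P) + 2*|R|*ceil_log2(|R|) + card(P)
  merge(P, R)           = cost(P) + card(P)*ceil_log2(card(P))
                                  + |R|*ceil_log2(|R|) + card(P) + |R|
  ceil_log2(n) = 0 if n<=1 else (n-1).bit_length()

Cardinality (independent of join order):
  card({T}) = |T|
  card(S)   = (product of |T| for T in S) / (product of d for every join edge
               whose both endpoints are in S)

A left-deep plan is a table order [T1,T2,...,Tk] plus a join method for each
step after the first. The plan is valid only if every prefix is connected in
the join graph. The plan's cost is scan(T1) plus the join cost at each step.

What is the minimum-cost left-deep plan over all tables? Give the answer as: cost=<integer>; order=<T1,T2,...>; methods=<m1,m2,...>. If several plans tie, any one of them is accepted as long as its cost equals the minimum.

Selinger DP (subsets sized 1..n):
  {C}: scan cost=100, card=100
  {A}: scan cost=250, card=250
  {B}: scan cost=80, card=80
  {AC}: card=500; try (C,hash)→1900, (A,merge)→3150, (C,merge)→3300, (A,hash)→4200, (A,nl)→25100, (C,nl)→25250; best=1900 via (C,hash)
  {BC}: card=4000; try (B,hash)→1320, (C,merge)→1520, (B,merge)→1540, (C,hash)→1560, (C,nl)→8080, (B,nl)→8100; best=1320 via (B,hash)
  {AB}: card=160; try (B,hash)→1620, (A,merge)→2970, (B,merge)→3140, (A,hash)→4160, (A,nl)→20080, (B,nl)→20250; best=1620 via (B,hash)
  {ABC}: card=160; try (C,hash)→3180, (B,hash)→3520, (C,merge)→3860, (B,merge)→7540, (A,hash)→9320, (C,nl)→17620 …(+3); best=3180 via (C,hash)

cost=3180; order=A,B,C; methods=hash,hash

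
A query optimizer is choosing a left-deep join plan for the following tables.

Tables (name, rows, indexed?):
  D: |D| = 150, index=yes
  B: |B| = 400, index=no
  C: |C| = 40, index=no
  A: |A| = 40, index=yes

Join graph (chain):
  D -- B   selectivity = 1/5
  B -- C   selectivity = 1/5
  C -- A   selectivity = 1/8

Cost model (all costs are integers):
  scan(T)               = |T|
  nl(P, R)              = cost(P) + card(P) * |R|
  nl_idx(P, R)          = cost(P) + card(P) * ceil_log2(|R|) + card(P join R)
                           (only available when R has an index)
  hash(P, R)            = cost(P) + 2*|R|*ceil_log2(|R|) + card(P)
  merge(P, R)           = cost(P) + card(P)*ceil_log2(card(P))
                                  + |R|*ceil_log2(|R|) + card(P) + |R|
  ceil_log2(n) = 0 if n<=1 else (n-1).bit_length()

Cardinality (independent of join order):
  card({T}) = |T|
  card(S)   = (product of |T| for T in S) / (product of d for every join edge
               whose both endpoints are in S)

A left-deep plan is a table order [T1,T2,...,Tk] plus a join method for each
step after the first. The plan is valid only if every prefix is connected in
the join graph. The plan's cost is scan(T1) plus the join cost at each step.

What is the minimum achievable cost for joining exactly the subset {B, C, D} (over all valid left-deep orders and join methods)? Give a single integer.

Selinger DP over subsets of {B,C,D}:
  {D}: scan cost=150, card=150
  {B}: scan cost=400, card=400
  {C}: scan cost=40, card=40
  {BD}: card=12000; try (D,hash)→3200, (B,merge)→5500, (D,merge)→5750, (B,hash)→7500, (D,nl_idx)→15600, (B,nl)→60150 …(+1); best=3200 via (D,hash)
  {BC}: card=3200; try (C,hash)→1280, (B,merge)→4320, (C,merge)→4680, (B,hash)→7280, (B,nl)→16040, (C,nl)→16400; best=1280 via (C,hash)
  {BCD}: card=96000; try (D,hash)→6880, (C,hash)→15680, (D,merge)→44230, (D,nl_idx)→122880, (C,merge)→183480, (D,nl)→481280 …(+1); best=6880 via (D,hash)

6880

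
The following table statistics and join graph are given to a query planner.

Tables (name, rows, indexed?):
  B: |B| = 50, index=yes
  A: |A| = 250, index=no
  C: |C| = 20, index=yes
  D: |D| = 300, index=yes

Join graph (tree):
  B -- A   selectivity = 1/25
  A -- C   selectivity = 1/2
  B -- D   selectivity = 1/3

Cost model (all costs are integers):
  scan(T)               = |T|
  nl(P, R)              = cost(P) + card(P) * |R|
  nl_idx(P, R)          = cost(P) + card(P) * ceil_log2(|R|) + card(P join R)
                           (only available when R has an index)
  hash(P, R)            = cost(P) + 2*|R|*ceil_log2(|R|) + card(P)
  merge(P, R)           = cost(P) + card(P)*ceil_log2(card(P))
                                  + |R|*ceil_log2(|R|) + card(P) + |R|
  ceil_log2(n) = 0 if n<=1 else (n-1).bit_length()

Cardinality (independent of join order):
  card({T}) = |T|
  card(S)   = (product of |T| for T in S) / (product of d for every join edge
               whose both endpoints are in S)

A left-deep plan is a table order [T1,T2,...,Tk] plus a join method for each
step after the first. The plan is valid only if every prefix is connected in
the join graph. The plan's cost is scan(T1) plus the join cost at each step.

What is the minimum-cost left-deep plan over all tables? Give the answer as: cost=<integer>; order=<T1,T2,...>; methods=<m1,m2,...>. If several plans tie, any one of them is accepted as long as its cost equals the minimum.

cost=12200; order=A,B,C,D; methods=hash,hash,hash

Selinger DP (subsets sized 1..n):
  {B}: scan cost=50, card=50
  {A}: scan cost=250, card=250
  {C}: scan cost=20, card=20
  {D}: scan cost=300, card=300
  {AB}: card=500; try (B,hash)→1100, (B,nl_idx)→2250, (A,merge)→2650, (B,merge)→2850, (A,hash)→4100, (A,nl)→12550 …(+1); best=1100 via (B,hash)
  {BD}: card=5000; try (B,hash)→1200, (D,merge)→3400, (B,merge)→3650, (D,hash)→5500, (D,nl_idx)→5500, (B,nl_idx)→7100 …(+2); best=1200 via (B,hash)
  {AC}: card=2500; try (C,hash)→700, (A,merge)→2390, (C,merge)→2620, (C,nl_idx)→4000, (A,hash)→4040, (A,nl)→5020 …(+1); best=700 via (C,hash)
  {ABC}: card=5000; try (C,hash)→1800, (B,hash)→3800, (C,merge)→6220, (C,nl_idx)→8600, (C,nl)→11100, (B,nl_idx)→20700 …(+2); best=1800 via (C,hash)
  {ABD}: card=50000; try (D,hash)→7000, (D,merge)→9100, (A,hash)→10200, (D,nl_idx)→55600, (A,merge)→73450, (D,nl)→151100 …(+1); best=7000 via (D,hash)
  {ABCD}: card=500000; try (D,hash)→12200, (C,hash)→57200, (D,merge)→74800, (D,nl_idx)→546800, (C,nl_idx)→757000, (C,merge)→857120 …(+2); best=12200 via (D,hash)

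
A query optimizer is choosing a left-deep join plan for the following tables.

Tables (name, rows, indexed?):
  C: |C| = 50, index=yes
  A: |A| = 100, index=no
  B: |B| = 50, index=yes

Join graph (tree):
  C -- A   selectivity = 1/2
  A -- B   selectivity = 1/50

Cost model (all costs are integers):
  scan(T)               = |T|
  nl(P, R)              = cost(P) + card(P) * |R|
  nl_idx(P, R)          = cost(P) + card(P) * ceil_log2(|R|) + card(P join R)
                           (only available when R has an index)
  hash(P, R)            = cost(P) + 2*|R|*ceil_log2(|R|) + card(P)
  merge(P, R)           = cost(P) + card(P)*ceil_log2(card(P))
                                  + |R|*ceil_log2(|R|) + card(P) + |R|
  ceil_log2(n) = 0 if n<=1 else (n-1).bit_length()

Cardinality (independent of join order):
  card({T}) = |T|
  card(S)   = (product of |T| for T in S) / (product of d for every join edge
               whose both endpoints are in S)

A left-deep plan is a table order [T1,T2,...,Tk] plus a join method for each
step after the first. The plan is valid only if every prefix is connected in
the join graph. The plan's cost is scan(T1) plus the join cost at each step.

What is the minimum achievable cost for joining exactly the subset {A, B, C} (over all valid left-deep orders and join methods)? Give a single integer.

1500

Selinger DP over subsets of {A,B,C}:
  {C}: scan cost=50, card=50
  {A}: scan cost=100, card=100
  {B}: scan cost=50, card=50
  {AC}: card=2500; try (C,hash)→800, (A,merge)→1200, (C,merge)→1250, (A,hash)→1500, (C,nl_idx)→3200, (A,nl)→5050 …(+1); best=800 via (C,hash)
  {AB}: card=100; try (B,hash)→800, (B,nl_idx)→800, (A,merge)→1200, (B,merge)→1250, (A,hash)→1500, (A,nl)→5050 …(+1); best=800 via (B,hash)
  {ABC}: card=2500; try (C,hash)→1500, (C,merge)→1950, (C,nl_idx)→3900, (B,hash)→3900, (C,nl)→5800, (B,nl_idx)→18300 …(+2); best=1500 via (C,hash)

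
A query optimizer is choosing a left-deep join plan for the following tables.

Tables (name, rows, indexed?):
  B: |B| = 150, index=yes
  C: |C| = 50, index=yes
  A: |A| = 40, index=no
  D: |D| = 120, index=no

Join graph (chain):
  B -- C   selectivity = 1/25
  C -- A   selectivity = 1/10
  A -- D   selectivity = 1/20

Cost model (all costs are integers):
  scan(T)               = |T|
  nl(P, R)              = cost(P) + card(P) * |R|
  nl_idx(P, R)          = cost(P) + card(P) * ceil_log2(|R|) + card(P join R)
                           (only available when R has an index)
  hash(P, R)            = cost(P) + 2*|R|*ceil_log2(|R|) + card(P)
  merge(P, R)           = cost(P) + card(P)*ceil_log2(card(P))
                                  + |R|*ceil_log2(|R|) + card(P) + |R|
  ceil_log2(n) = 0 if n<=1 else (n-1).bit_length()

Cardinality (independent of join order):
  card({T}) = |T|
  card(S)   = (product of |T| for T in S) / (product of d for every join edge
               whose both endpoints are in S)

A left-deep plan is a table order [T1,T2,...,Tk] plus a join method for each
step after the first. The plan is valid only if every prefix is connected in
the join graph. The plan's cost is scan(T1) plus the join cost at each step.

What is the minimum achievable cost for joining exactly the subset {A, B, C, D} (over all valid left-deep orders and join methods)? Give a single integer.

Selinger DP over subsets of {A,B,C,D}:
  {B}: scan cost=150, card=150
  {C}: scan cost=50, card=50
  {A}: scan cost=40, card=40
  {D}: scan cost=120, card=120
  {BC}: card=300; try (B,nl_idx)→750, (C,hash)→900, (C,nl_idx)→1350, (B,merge)→1750, (C,merge)→1850, (B,hash)→2500 …(+2); best=750 via (B,nl_idx)
  {AC}: card=200; try (C,nl_idx)→480, (A,hash)→580, (C,merge)→670, (C,hash)→680, (A,merge)→680, (C,nl)→2040 …(+1); best=480 via (C,nl_idx)
  {AD}: card=240; try (A,hash)→720, (D,merge)→1280, (A,merge)→1360, (D,hash)→1760, (D,nl)→4840, (A,nl)→4920; best=720 via (A,hash)
  {ABC}: card=1200; try (A,hash)→1530, (B,hash)→3080, (B,nl_idx)→3280, (B,merge)→3630, (A,merge)→4030, (A,nl)→12750 …(+1); best=1530 via (A,hash)
  {ACD}: card=1200; try (C,hash)→1560, (D,hash)→2360, (C,merge)→3230, (D,merge)→3240, (C,nl_idx)→3360, (C,nl)→12720 …(+1); best=1560 via (C,hash)
  {ABCD}: card=7200; try (D,hash)→4410, (B,hash)→5160, (D,merge)→16890, (B,merge)→17310, (B,nl_idx)→18360, (D,nl)→145530 …(+1); best=4410 via (D,hash)

4410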